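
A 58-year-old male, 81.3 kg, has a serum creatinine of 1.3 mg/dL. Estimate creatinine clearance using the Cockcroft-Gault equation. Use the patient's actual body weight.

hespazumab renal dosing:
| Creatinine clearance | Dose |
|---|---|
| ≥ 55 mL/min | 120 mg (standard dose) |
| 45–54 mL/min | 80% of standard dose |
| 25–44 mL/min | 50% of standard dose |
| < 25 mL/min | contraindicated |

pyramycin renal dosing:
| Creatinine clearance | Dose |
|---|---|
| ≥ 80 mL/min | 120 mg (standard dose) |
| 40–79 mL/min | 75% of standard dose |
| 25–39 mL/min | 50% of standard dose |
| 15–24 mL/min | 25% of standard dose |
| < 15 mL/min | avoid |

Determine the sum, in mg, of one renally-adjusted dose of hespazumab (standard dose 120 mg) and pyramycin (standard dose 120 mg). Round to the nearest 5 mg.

210 mg

CrCl = (140 − 58) × 81.3 / (72 × 1.3) = 6666.6 / 93.60 ≈ 71.2 mL/min
CrCl ≈ 71 mL/min.
hespazumab: ≥ 55 mL/min → 100% of 120 mg = 120 mg.
pyramycin: 40–79 mL/min → 75% of 120 mg = 90 mg.
Total = 120 + 90 = 210 mg.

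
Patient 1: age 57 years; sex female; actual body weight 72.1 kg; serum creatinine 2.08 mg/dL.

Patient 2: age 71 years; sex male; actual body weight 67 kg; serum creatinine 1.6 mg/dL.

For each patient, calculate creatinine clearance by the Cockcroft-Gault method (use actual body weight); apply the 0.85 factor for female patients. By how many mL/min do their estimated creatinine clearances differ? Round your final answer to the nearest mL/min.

6 mL/min

Patient 1: CrCl = (140 − 57) × 72.1 / (72 × 2.08) × 0.85 = 5984.3 / 149.76 × 0.85 ≈ 34.0 mL/min
Patient 2: CrCl = (140 − 71) × 67 / (72 × 1.6) = 4623.0 / 115.20 ≈ 40.1 mL/min
|34.0 − 40.1| = 6.1 mL/min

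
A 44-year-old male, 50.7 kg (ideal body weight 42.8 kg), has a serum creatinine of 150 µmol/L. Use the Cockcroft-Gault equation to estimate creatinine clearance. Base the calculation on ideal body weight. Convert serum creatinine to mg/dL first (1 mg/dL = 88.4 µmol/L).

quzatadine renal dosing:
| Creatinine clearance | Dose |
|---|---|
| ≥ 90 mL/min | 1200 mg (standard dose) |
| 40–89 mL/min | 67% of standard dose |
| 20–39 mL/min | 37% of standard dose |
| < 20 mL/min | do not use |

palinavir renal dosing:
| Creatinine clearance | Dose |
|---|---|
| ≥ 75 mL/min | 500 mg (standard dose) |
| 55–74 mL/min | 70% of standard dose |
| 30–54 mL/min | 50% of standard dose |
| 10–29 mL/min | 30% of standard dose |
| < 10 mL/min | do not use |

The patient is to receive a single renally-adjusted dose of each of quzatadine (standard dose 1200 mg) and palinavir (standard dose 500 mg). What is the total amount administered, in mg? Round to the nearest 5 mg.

SCr = 150 / 88.4 = 1.697 mg/dL
CrCl = (140 − 44) × 42.8 / (72 × 1.697) = 4108.8 / 122.18 ≈ 33.6 mL/min
CrCl ≈ 34 mL/min.
quzatadine: 20–39 mL/min → 37% of 1200 mg = 444 mg.
palinavir: 30–54 mL/min → 50% of 500 mg = 250 mg.
Total = 444 + 250 = 694 mg.

695 mg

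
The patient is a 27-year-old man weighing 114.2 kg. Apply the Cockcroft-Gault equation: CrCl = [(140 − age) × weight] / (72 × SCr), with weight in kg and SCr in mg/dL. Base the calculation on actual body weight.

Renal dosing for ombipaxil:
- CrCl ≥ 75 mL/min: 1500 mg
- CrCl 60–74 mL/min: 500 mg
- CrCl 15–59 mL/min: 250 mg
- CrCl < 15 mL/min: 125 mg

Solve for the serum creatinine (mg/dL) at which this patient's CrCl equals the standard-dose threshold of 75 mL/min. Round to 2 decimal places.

2.39 mg/dL

Standard dose requires CrCl ≥ 75 mL/min.
Set (140 − 27) × 114.2 / (72 × SCr) = 75
SCr = (140 − 27) × 114.2 / (72 × 75) = 2.390 mg/dL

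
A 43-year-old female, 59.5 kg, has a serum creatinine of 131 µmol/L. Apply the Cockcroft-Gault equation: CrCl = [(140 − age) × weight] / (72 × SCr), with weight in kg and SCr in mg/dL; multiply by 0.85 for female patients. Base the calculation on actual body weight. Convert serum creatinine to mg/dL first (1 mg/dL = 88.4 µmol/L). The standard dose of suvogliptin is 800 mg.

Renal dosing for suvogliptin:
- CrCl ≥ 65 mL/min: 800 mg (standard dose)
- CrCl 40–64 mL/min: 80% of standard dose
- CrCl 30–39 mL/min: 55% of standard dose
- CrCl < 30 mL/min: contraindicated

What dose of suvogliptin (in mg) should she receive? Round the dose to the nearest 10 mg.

640 mg

SCr = 131 / 88.4 = 1.482 mg/dL
CrCl = (140 − 43) × 59.5 / (72 × 1.482) × 0.85 = 5771.5 / 106.70 × 0.85 ≈ 46.0 mL/min
CrCl ≈ 46 mL/min → bracket 40–64 mL/min.
80% of 800 mg = 640 mg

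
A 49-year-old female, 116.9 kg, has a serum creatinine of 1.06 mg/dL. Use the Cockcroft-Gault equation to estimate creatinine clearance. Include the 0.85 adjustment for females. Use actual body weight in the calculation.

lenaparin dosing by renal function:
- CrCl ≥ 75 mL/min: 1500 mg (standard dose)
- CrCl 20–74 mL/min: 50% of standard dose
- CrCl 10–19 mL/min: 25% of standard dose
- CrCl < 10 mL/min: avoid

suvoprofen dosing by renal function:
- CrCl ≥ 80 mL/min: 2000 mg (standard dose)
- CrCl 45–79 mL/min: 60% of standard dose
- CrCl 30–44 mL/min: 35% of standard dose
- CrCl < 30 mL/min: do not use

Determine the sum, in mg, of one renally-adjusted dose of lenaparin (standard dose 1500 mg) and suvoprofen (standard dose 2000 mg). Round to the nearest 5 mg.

3500 mg

CrCl = (140 − 49) × 116.9 / (72 × 1.06) × 0.85 = 10637.9 / 76.32 × 0.85 ≈ 118.5 mL/min
CrCl ≈ 118 mL/min.
lenaparin: ≥ 75 mL/min → 100% of 1500 mg = 1500 mg.
suvoprofen: ≥ 80 mL/min → 100% of 2000 mg = 2000 mg.
Total = 1500 + 2000 = 3500 mg.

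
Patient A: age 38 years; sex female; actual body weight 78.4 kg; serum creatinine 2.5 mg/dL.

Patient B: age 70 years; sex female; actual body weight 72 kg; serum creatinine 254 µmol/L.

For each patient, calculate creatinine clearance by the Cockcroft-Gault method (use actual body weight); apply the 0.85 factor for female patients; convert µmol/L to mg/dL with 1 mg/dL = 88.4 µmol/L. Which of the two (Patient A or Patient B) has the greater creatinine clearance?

Patient A

Patient A: CrCl = (140 − 38) × 78.4 / (72 × 2.5) × 0.85 = 7996.8 / 180.00 × 0.85 ≈ 37.8 mL/min
Patient B: SCr = 254 / 88.4 = 2.873 mg/dL
Patient B: CrCl = (140 − 70) × 72 / (72 × 2.873) × 0.85 = 5040.0 / 206.86 × 0.85 ≈ 20.7 mL/min
37.8 vs 20.7 mL/min → Patient A is higher.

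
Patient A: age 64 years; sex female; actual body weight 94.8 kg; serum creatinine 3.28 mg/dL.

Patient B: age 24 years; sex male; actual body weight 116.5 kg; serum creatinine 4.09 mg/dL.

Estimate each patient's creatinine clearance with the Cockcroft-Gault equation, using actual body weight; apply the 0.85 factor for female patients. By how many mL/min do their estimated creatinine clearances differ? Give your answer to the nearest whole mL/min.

Patient A: CrCl = (140 − 64) × 94.8 / (72 × 3.28) × 0.85 = 7204.8 / 236.16 × 0.85 ≈ 25.9 mL/min
Patient B: CrCl = (140 − 24) × 116.5 / (72 × 4.09) = 13514.0 / 294.48 ≈ 45.9 mL/min
|25.9 − 45.9| = 20.0 mL/min

20 mL/min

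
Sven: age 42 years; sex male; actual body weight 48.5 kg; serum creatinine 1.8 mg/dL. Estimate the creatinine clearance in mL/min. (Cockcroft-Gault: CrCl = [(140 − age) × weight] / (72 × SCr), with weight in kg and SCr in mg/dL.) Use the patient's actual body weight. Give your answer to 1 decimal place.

CrCl = (140 − 42) × 48.5 / (72 × 1.8) = 4753.0 / 129.60 ≈ 36.7 mL/min

36.7 mL/min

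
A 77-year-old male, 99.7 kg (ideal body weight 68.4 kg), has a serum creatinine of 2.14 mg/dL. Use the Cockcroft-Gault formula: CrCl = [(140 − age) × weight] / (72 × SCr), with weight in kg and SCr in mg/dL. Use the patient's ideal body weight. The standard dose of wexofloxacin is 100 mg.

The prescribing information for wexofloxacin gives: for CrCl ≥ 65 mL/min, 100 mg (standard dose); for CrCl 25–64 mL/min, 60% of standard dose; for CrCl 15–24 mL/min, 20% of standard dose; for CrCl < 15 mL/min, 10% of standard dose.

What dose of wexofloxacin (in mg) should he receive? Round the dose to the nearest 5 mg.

60 mg

CrCl = (140 − 77) × 68.4 / (72 × 2.14) = 4309.2 / 154.08 ≈ 28.0 mL/min
CrCl ≈ 28 mL/min → bracket 25–64 mL/min.
60% of 100 mg = 60 mg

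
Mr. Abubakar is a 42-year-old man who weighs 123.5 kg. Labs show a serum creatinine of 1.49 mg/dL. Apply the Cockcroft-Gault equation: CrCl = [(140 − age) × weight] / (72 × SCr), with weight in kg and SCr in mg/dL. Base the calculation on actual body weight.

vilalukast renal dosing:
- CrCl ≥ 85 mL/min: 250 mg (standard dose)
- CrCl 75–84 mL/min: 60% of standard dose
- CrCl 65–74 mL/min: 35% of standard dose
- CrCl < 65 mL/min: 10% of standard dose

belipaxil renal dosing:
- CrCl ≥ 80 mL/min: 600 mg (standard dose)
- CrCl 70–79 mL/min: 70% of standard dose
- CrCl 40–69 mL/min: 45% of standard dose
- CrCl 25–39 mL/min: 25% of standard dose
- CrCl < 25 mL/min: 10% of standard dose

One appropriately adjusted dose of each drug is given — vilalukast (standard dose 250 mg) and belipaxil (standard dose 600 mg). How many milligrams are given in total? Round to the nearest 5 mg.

CrCl = (140 − 42) × 123.5 / (72 × 1.49) = 12103.0 / 107.28 ≈ 112.8 mL/min
CrCl ≈ 113 mL/min.
vilalukast: ≥ 85 mL/min → 100% of 250 mg = 250 mg.
belipaxil: ≥ 80 mL/min → 100% of 600 mg = 600 mg.
Total = 250 + 600 = 850 mg.

850 mg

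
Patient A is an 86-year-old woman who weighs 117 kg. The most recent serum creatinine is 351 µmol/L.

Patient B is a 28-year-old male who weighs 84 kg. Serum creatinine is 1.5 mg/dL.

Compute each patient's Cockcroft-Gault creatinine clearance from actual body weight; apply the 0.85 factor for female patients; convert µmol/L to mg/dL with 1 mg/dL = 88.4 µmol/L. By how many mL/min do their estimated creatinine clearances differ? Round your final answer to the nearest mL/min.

68 mL/min

Patient A: SCr = 351 / 88.4 = 3.971 mg/dL
Patient A: CrCl = (140 − 86) × 117 / (72 × 3.971) × 0.85 = 6318.0 / 285.91 × 0.85 ≈ 18.8 mL/min
Patient B: CrCl = (140 − 28) × 84 / (72 × 1.5) = 9408.0 / 108.00 ≈ 87.1 mL/min
|18.8 − 87.1| = 68.3 mL/min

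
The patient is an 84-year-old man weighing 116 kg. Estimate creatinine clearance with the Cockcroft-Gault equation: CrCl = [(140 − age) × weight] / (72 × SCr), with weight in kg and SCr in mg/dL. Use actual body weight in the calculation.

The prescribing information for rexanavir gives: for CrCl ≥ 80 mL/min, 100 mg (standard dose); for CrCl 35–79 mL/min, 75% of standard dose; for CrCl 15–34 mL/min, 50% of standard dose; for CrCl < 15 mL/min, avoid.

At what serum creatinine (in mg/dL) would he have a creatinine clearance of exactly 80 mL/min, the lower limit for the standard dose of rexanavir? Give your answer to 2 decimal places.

1.13 mg/dL

Standard dose requires CrCl ≥ 80 mL/min.
Set (140 − 84) × 116 / (72 × SCr) = 80
SCr = (140 − 84) × 116 / (72 × 80) = 1.128 mg/dL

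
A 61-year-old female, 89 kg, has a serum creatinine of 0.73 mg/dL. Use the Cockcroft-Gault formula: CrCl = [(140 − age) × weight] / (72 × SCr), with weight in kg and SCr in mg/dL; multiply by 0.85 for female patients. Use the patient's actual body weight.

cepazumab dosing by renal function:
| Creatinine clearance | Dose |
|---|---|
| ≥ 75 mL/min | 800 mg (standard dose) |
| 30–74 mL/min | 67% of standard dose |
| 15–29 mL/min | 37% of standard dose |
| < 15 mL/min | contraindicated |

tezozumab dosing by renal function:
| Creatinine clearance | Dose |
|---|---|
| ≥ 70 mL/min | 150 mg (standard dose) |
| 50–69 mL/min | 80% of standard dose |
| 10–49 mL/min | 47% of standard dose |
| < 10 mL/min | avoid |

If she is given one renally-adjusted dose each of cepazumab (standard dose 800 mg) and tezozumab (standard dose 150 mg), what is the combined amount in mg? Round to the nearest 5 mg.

950 mg

CrCl = (140 − 61) × 89 / (72 × 0.73) × 0.85 = 7031.0 / 52.56 × 0.85 ≈ 113.7 mL/min
CrCl ≈ 114 mL/min.
cepazumab: ≥ 75 mL/min → 100% of 800 mg = 800 mg.
tezozumab: ≥ 70 mL/min → 100% of 150 mg = 150 mg.
Total = 800 + 150 = 950 mg.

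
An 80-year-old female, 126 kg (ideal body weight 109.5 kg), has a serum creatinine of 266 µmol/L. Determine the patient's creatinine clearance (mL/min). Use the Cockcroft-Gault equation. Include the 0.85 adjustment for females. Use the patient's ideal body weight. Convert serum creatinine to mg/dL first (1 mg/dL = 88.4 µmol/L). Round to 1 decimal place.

25.8 mL/min

SCr = 266 / 88.4 = 3.009 mg/dL
CrCl = (140 − 80) × 109.5 / (72 × 3.009) × 0.85 = 6570.0 / 216.65 × 0.85 ≈ 25.8 mL/min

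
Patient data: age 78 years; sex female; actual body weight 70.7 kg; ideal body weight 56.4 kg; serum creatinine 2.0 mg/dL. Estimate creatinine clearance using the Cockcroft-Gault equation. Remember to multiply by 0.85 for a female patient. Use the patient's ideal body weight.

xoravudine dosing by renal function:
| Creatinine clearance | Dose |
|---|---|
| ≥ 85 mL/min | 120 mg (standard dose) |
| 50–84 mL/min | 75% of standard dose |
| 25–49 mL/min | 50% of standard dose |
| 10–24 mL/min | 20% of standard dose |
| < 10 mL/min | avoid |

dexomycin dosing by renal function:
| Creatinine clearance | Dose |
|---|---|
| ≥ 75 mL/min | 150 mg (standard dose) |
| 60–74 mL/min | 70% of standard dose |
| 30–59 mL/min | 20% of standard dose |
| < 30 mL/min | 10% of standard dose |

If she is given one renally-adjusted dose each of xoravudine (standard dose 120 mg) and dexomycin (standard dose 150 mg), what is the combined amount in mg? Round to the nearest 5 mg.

CrCl = (140 − 78) × 56.4 / (72 × 2) × 0.85 = 3496.8 / 144.00 × 0.85 ≈ 20.6 mL/min
CrCl ≈ 21 mL/min.
xoravudine: 10–24 mL/min → 20% of 120 mg = 24 mg.
dexomycin: < 30 mL/min → 10% of 150 mg = 15 mg.
Total = 24 + 15 = 39 mg.

40 mg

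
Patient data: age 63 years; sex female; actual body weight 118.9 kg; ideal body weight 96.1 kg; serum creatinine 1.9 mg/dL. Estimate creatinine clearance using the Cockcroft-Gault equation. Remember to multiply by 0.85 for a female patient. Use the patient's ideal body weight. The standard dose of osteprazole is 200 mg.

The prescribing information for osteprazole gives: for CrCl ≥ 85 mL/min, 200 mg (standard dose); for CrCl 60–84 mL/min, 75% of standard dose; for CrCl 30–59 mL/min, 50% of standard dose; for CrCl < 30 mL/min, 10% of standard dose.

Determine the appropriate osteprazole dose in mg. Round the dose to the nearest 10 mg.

CrCl = (140 − 63) × 96.1 / (72 × 1.9) × 0.85 = 7399.7 / 136.80 × 0.85 ≈ 46.0 mL/min
CrCl ≈ 46 mL/min → bracket 30–59 mL/min.
50% of 200 mg = 100 mg

100 mg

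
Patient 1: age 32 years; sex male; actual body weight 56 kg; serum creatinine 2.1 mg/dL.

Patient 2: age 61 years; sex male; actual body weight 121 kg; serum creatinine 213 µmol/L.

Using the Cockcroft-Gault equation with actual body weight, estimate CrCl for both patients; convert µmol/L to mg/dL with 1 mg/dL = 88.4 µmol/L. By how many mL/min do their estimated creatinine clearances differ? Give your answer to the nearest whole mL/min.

15 mL/min

Patient 1: CrCl = (140 − 32) × 56 / (72 × 2.1) = 6048.0 / 151.20 ≈ 40.0 mL/min
Patient 2: SCr = 213 / 88.4 = 2.41 mg/dL
Patient 2: CrCl = (140 − 61) × 121 / (72 × 2.41) = 9559.0 / 173.52 ≈ 55.1 mL/min
|40.0 − 55.1| = 15.1 mL/min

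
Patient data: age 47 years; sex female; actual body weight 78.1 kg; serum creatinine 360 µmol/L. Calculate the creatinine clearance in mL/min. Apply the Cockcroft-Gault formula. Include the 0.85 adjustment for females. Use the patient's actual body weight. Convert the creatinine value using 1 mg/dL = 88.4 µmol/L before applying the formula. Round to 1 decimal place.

21.1 mL/min

SCr = 360 / 88.4 = 4.072 mg/dL
CrCl = (140 − 47) × 78.1 / (72 × 4.072) × 0.85 = 7263.3 / 293.18 × 0.85 ≈ 21.1 mL/min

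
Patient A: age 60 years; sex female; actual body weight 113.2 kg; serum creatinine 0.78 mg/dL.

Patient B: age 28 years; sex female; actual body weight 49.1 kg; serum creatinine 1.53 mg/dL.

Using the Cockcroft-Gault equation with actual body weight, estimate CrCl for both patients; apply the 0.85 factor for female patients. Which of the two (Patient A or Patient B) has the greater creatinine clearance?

Patient A: CrCl = (140 − 60) × 113.2 / (72 × 0.78) × 0.85 = 9056.0 / 56.16 × 0.85 ≈ 137.1 mL/min
Patient B: CrCl = (140 − 28) × 49.1 / (72 × 1.53) × 0.85 = 5499.2 / 110.16 × 0.85 ≈ 42.4 mL/min
137.1 vs 42.4 mL/min → Patient A is higher.

Patient A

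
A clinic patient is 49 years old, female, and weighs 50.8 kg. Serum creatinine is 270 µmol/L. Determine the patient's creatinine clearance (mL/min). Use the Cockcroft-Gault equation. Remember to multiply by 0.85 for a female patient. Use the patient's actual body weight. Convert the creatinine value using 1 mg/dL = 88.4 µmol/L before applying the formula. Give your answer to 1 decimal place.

SCr = 270 / 88.4 = 3.054 mg/dL
CrCl = (140 − 49) × 50.8 / (72 × 3.054) × 0.85 = 4622.8 / 219.89 × 0.85 ≈ 17.9 mL/min

17.9 mL/min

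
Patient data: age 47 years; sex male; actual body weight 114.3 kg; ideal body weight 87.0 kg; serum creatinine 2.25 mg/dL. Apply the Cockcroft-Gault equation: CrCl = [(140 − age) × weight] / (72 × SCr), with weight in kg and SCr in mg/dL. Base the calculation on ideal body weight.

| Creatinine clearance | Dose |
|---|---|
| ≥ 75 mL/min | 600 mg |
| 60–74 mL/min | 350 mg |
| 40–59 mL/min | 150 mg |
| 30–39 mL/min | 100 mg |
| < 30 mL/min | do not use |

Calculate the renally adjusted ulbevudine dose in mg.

CrCl = (140 − 47) × 87 / (72 × 2.25) = 8091.0 / 162.00 ≈ 49.9 mL/min
CrCl ≈ 50 mL/min → bracket 40–59 mL/min.
Dose for this bracket: 150 mg.

150 mg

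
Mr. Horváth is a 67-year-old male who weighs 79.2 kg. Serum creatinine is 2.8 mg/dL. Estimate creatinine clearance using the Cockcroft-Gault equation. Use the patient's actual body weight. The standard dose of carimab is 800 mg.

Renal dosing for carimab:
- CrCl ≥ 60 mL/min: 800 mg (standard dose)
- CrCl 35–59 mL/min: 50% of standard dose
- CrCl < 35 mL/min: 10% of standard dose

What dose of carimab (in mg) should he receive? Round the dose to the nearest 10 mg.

CrCl = (140 − 67) × 79.2 / (72 × 2.8) = 5781.6 / 201.60 ≈ 28.7 mL/min
CrCl ≈ 29 mL/min → bracket < 35 mL/min.
10% of 800 mg = 80 mg

80 mg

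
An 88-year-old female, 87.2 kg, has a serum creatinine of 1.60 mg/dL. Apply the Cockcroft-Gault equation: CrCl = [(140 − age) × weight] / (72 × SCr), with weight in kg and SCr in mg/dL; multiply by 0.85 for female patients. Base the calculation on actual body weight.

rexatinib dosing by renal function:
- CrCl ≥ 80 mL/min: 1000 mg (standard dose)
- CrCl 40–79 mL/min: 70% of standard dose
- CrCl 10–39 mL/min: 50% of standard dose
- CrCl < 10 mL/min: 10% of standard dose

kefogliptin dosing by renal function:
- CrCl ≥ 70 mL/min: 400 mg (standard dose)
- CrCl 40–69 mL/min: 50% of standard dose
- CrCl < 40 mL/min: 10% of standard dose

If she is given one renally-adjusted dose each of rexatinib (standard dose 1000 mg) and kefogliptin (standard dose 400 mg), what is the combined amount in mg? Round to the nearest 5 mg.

540 mg

CrCl = (140 − 88) × 87.2 / (72 × 1.6) × 0.85 = 4534.4 / 115.20 × 0.85 ≈ 33.5 mL/min
CrCl ≈ 33 mL/min.
rexatinib: 10–39 mL/min → 50% of 1000 mg = 500 mg.
kefogliptin: < 40 mL/min → 10% of 400 mg = 40 mg.
Total = 500 + 40 = 540 mg.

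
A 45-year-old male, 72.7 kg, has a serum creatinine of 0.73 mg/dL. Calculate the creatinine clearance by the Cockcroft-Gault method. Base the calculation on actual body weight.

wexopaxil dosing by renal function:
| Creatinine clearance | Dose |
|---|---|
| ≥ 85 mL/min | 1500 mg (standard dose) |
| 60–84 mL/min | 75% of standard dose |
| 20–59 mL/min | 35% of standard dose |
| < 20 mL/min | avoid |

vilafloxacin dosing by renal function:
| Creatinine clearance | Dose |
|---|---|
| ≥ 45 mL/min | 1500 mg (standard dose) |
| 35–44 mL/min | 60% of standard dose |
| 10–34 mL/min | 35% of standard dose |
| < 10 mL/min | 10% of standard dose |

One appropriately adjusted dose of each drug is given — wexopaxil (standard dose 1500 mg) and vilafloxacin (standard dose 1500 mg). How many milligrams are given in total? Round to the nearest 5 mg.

CrCl = (140 − 45) × 72.7 / (72 × 0.73) = 6906.5 / 52.56 ≈ 131.4 mL/min
CrCl ≈ 131 mL/min.
wexopaxil: ≥ 85 mL/min → 100% of 1500 mg = 1500 mg.
vilafloxacin: ≥ 45 mL/min → 100% of 1500 mg = 1500 mg.
Total = 1500 + 1500 = 3000 mg.

3000 mg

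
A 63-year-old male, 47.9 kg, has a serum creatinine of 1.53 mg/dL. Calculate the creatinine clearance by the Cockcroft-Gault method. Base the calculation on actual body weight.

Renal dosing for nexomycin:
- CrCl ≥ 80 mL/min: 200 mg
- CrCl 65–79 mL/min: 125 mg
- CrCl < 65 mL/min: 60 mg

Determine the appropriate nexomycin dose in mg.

CrCl = (140 − 63) × 47.9 / (72 × 1.53) = 3688.3 / 110.16 ≈ 33.5 mL/min
CrCl ≈ 33 mL/min → bracket < 65 mL/min.
Dose for this bracket: 60 mg.

60 mg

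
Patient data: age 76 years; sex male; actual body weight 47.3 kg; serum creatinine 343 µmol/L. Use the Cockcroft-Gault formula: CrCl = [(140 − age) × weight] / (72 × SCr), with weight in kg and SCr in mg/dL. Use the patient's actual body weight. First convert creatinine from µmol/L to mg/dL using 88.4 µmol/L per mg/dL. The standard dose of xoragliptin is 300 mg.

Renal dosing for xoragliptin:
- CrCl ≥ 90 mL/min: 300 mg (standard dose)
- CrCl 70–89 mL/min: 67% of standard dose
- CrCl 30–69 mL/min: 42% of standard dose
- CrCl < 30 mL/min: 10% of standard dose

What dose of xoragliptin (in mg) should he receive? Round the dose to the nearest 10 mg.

SCr = 343 / 88.4 = 3.88 mg/dL
CrCl = (140 − 76) × 47.3 / (72 × 3.88) = 3027.2 / 279.36 ≈ 10.8 mL/min
CrCl ≈ 11 mL/min → bracket < 30 mL/min.
10% of 300 mg = 30 mg

30 mg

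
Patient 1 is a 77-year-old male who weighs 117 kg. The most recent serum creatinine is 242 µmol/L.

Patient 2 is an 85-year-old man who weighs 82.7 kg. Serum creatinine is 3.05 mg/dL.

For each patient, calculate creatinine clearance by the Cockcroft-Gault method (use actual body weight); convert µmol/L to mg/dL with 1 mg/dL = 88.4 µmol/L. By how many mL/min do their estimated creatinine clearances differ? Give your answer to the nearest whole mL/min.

17 mL/min

Patient 1: SCr = 242 / 88.4 = 2.738 mg/dL
Patient 1: CrCl = (140 − 77) × 117 / (72 × 2.738) = 7371.0 / 197.14 ≈ 37.4 mL/min
Patient 2: CrCl = (140 − 85) × 82.7 / (72 × 3.05) = 4548.5 / 219.60 ≈ 20.7 mL/min
|37.4 − 20.7| = 16.7 mL/min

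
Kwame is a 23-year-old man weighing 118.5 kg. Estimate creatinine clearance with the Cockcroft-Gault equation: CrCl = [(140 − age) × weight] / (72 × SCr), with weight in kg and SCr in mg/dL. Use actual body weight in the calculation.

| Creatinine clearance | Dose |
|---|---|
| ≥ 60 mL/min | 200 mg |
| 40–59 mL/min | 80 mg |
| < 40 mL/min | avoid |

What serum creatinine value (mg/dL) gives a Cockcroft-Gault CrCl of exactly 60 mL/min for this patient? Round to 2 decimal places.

Standard dose requires CrCl ≥ 60 mL/min.
Set (140 − 23) × 118.5 / (72 × SCr) = 60
SCr = (140 − 23) × 118.5 / (72 × 60) = 3.209 mg/dL

3.21 mg/dL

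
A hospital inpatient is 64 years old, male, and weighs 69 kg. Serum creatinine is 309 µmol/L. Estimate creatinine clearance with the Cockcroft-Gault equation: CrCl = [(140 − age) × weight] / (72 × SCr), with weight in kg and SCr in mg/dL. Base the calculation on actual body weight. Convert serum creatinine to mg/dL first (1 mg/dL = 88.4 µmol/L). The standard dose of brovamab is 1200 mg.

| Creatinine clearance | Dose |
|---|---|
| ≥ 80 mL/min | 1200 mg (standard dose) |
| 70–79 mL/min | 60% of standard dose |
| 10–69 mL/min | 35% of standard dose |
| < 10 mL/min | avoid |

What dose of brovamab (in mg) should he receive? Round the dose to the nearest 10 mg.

420 mg

SCr = 309 / 88.4 = 3.495 mg/dL
CrCl = (140 − 64) × 69 / (72 × 3.495) = 5244.0 / 251.64 ≈ 20.8 mL/min
CrCl ≈ 21 mL/min → bracket 10–69 mL/min.
35% of 1200 mg = 420 mg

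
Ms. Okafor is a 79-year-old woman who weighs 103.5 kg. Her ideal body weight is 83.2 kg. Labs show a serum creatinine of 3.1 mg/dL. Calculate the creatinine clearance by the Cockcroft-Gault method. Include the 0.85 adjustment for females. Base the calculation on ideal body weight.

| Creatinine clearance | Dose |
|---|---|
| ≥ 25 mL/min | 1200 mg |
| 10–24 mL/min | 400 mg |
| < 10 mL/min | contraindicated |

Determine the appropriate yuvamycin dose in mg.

CrCl = (140 − 79) × 83.2 / (72 × 3.1) × 0.85 = 5075.2 / 223.20 × 0.85 ≈ 19.3 mL/min
CrCl ≈ 19 mL/min → bracket 10–24 mL/min.
Dose for this bracket: 400 mg.

400 mg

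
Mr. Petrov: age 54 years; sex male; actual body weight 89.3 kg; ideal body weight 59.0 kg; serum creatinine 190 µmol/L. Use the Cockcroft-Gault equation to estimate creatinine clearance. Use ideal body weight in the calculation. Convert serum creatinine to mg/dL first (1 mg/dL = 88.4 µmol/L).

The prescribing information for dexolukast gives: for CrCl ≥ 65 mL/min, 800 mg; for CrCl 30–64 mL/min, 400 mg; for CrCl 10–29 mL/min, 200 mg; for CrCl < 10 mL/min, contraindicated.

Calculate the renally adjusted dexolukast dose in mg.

SCr = 190 / 88.4 = 2.149 mg/dL
CrCl = (140 − 54) × 59 / (72 × 2.149) = 5074.0 / 154.73 ≈ 32.8 mL/min
CrCl ≈ 33 mL/min → bracket 30–64 mL/min.
Dose for this bracket: 400 mg.

400 mg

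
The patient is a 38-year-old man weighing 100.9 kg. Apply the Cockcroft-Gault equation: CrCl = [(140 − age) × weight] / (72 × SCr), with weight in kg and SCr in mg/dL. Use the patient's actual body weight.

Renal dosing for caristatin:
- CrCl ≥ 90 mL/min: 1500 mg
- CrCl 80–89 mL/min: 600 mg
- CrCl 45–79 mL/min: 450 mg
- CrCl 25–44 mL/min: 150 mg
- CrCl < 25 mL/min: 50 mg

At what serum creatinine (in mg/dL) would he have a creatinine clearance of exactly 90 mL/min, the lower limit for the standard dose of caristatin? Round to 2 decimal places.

Standard dose requires CrCl ≥ 90 mL/min.
Set (140 − 38) × 100.9 / (72 × SCr) = 90
SCr = (140 − 38) × 100.9 / (72 × 90) = 1.588 mg/dL

1.59 mg/dL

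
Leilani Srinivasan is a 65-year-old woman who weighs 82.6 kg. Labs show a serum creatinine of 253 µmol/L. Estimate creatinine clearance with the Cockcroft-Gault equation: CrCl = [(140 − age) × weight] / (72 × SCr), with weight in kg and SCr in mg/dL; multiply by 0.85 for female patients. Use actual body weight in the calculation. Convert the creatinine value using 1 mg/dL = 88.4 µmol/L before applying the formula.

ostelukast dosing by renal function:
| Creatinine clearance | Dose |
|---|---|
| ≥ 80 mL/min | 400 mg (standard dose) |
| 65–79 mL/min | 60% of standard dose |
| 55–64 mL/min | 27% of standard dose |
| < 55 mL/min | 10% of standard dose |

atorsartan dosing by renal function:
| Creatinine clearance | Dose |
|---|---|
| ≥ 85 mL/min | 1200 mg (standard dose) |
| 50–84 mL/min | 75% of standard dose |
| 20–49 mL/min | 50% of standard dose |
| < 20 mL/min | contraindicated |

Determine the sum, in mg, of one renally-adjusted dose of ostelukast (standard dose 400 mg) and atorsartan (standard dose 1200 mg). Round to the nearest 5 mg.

SCr = 253 / 88.4 = 2.862 mg/dL
CrCl = (140 − 65) × 82.6 / (72 × 2.862) × 0.85 = 6195.0 / 206.06 × 0.85 ≈ 25.6 mL/min
CrCl ≈ 26 mL/min.
ostelukast: < 55 mL/min → 10% of 400 mg = 40 mg.
atorsartan: 20–49 mL/min → 50% of 1200 mg = 600 mg.
Total = 40 + 600 = 640 mg.

640 mg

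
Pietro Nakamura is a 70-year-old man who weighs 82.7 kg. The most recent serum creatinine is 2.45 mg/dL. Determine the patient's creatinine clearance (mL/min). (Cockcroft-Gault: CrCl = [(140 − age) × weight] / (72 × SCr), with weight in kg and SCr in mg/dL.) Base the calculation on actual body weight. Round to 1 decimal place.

CrCl = (140 − 70) × 82.7 / (72 × 2.45) = 5789.0 / 176.40 ≈ 32.8 mL/min

32.8 mL/min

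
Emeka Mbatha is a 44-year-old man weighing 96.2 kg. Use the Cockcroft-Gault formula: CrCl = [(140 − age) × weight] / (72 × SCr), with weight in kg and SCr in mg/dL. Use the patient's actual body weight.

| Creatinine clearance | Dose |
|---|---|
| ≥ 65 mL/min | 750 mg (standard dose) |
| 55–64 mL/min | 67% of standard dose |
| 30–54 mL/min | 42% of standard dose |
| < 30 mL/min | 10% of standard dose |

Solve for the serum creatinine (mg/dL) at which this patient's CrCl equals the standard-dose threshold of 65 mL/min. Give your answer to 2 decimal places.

Standard dose requires CrCl ≥ 65 mL/min.
Set (140 − 44) × 96.2 / (72 × SCr) = 65
SCr = (140 − 44) × 96.2 / (72 × 65) = 1.973 mg/dL

1.97 mg/dL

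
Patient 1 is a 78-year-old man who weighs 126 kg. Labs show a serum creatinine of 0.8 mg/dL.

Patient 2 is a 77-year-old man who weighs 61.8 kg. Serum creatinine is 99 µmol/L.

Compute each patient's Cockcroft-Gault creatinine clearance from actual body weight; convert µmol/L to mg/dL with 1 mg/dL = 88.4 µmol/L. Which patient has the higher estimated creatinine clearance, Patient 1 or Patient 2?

Patient 1: CrCl = (140 − 78) × 126 / (72 × 0.8) = 7812.0 / 57.60 ≈ 135.6 mL/min
Patient 2: SCr = 99 / 88.4 = 1.12 mg/dL
Patient 2: CrCl = (140 − 77) × 61.8 / (72 × 1.12) = 3893.4 / 80.64 ≈ 48.3 mL/min
135.6 vs 48.3 mL/min → Patient 1 is higher.

Patient 1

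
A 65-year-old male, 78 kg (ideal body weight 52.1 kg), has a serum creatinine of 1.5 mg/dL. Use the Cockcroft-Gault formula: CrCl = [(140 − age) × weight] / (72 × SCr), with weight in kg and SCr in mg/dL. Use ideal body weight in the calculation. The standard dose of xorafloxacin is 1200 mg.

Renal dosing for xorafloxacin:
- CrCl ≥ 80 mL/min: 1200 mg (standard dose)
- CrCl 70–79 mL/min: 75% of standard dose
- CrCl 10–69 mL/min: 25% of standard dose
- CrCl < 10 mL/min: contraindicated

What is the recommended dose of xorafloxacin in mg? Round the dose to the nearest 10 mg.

CrCl = (140 − 65) × 52.1 / (72 × 1.5) = 3907.5 / 108.00 ≈ 36.2 mL/min
CrCl ≈ 36 mL/min → bracket 10–69 mL/min.
25% of 1200 mg = 300 mg

300 mg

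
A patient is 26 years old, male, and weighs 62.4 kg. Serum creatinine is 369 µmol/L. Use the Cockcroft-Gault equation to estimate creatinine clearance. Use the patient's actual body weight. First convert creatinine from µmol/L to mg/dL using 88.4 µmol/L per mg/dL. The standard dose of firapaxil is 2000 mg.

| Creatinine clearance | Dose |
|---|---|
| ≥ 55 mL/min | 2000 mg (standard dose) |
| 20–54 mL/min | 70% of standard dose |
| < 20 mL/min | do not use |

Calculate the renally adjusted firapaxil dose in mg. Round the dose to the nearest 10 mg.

SCr = 369 / 88.4 = 4.174 mg/dL
CrCl = (140 − 26) × 62.4 / (72 × 4.174) = 7113.6 / 300.53 ≈ 23.7 mL/min
CrCl ≈ 24 mL/min → bracket 20–54 mL/min.
70% of 2000 mg = 1400 mg

1400 mg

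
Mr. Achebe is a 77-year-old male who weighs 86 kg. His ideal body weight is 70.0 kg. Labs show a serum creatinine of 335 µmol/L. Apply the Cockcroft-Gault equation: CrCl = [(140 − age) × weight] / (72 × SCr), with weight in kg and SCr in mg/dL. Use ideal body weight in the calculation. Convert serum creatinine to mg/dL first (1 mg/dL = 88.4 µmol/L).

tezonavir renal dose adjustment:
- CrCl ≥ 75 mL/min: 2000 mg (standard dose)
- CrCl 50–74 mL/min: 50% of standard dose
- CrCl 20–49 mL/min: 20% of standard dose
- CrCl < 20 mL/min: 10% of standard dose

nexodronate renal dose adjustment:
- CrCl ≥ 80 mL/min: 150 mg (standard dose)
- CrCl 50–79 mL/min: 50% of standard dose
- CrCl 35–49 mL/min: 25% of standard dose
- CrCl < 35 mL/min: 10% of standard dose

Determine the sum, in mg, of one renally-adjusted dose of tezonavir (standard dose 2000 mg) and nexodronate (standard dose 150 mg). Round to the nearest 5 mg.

215 mg

SCr = 335 / 88.4 = 3.79 mg/dL
CrCl = (140 − 77) × 70 / (72 × 3.79) = 4410.0 / 272.88 ≈ 16.2 mL/min
CrCl ≈ 16 mL/min.
tezonavir: < 20 mL/min → 10% of 2000 mg = 200 mg.
nexodronate: < 35 mL/min → 10% of 150 mg = 15 mg.
Total = 200 + 15 = 215 mg.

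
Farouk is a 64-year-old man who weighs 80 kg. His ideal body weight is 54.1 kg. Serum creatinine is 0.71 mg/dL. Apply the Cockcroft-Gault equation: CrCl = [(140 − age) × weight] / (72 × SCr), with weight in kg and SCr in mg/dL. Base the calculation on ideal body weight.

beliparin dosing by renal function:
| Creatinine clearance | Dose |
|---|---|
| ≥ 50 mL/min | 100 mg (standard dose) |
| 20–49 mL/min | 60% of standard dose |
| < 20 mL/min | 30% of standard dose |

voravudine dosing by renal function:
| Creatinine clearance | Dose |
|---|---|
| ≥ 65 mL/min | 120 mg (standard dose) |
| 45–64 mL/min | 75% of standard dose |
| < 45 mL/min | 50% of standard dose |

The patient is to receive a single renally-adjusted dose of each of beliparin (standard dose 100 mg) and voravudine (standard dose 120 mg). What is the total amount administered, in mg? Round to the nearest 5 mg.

220 mg

CrCl = (140 − 64) × 54.1 / (72 × 0.71) = 4111.6 / 51.12 ≈ 80.4 mL/min
CrCl ≈ 80 mL/min.
beliparin: ≥ 50 mL/min → 100% of 100 mg = 100 mg.
voravudine: ≥ 65 mL/min → 100% of 120 mg = 120 mg.
Total = 100 + 120 = 220 mg.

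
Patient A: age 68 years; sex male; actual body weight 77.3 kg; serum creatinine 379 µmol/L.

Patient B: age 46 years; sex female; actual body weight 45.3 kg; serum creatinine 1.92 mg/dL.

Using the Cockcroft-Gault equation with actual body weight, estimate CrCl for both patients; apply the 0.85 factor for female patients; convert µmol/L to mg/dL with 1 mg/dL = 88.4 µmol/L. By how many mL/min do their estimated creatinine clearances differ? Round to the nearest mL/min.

8 mL/min

Patient A: SCr = 379 / 88.4 = 4.287 mg/dL
Patient A: CrCl = (140 − 68) × 77.3 / (72 × 4.287) = 5565.6 / 308.66 ≈ 18.0 mL/min
Patient B: CrCl = (140 − 46) × 45.3 / (72 × 1.92) × 0.85 = 4258.2 / 138.24 × 0.85 ≈ 26.2 mL/min
|18.0 − 26.2| = 8.2 mL/min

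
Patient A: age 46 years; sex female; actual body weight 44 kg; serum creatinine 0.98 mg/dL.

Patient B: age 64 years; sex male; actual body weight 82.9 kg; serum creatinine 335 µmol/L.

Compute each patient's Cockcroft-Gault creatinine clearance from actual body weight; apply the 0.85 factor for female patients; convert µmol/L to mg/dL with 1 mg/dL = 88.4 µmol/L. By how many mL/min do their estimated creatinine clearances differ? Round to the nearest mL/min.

Patient A: CrCl = (140 − 46) × 44 / (72 × 0.98) × 0.85 = 4136.0 / 70.56 × 0.85 ≈ 49.8 mL/min
Patient B: SCr = 335 / 88.4 = 3.79 mg/dL
Patient B: CrCl = (140 − 64) × 82.9 / (72 × 3.79) = 6300.4 / 272.88 ≈ 23.1 mL/min
|49.8 − 23.1| = 26.7 mL/min

27 mL/min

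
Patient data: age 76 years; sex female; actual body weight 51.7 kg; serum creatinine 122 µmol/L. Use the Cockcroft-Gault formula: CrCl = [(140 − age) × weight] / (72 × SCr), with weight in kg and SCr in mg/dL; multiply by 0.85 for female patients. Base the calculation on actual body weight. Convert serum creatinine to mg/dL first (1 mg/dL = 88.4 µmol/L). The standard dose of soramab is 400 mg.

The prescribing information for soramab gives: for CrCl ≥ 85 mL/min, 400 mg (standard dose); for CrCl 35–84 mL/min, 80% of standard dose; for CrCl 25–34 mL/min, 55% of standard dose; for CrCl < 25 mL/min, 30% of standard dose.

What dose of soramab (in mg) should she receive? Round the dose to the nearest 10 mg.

SCr = 122 / 88.4 = 1.38 mg/dL
CrCl = (140 − 76) × 51.7 / (72 × 1.38) × 0.85 = 3308.8 / 99.36 × 0.85 ≈ 28.3 mL/min
CrCl ≈ 28 mL/min → bracket 25–34 mL/min.
55% of 400 mg = 220 mg

220 mg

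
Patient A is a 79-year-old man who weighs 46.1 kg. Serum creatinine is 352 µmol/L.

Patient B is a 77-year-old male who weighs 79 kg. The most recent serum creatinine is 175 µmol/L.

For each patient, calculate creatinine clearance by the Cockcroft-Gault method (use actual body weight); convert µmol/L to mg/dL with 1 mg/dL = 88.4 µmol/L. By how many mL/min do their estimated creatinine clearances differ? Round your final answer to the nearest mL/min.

25 mL/min

Patient A: SCr = 352 / 88.4 = 3.982 mg/dL
Patient A: CrCl = (140 − 79) × 46.1 / (72 × 3.982) = 2812.1 / 286.70 ≈ 9.8 mL/min
Patient B: SCr = 175 / 88.4 = 1.98 mg/dL
Patient B: CrCl = (140 − 77) × 79 / (72 × 1.98) = 4977.0 / 142.56 ≈ 34.9 mL/min
|9.8 − 34.9| = 25.1 mL/min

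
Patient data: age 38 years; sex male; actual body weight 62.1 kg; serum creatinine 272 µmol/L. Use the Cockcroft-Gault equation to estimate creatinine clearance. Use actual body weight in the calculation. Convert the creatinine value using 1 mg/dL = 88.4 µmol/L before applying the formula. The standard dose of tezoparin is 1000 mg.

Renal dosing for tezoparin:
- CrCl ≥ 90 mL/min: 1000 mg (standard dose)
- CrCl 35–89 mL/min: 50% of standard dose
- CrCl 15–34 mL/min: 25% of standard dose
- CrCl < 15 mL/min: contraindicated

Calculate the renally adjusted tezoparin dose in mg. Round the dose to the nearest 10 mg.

250 mg

SCr = 272 / 88.4 = 3.077 mg/dL
CrCl = (140 − 38) × 62.1 / (72 × 3.077) = 6334.2 / 221.54 ≈ 28.6 mL/min
CrCl ≈ 29 mL/min → bracket 15–34 mL/min.
25% of 1000 mg = 250 mg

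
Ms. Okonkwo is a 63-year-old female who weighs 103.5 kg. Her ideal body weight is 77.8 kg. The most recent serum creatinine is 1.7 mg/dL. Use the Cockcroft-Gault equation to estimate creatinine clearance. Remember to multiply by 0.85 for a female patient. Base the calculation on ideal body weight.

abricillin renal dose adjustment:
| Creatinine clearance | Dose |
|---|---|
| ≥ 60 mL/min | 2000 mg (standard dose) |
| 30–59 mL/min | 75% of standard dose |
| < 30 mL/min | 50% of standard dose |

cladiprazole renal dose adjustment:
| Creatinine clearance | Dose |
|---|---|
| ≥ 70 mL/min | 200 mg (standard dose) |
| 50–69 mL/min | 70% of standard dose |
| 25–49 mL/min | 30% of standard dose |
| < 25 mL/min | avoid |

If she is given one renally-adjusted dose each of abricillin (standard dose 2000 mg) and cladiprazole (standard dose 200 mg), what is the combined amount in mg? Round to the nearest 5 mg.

1560 mg

CrCl = (140 − 63) × 77.8 / (72 × 1.7) × 0.85 = 5990.6 / 122.40 × 0.85 ≈ 41.6 mL/min
CrCl ≈ 42 mL/min.
abricillin: 30–59 mL/min → 75% of 2000 mg = 1500 mg.
cladiprazole: 25–49 mL/min → 30% of 200 mg = 60 mg.
Total = 1500 + 60 = 1560 mg.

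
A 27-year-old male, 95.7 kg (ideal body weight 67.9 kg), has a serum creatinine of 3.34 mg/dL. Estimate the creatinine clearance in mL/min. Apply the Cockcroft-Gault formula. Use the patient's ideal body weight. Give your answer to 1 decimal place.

CrCl = (140 − 27) × 67.9 / (72 × 3.34) = 7672.7 / 240.48 ≈ 31.9 mL/min

31.9 mL/min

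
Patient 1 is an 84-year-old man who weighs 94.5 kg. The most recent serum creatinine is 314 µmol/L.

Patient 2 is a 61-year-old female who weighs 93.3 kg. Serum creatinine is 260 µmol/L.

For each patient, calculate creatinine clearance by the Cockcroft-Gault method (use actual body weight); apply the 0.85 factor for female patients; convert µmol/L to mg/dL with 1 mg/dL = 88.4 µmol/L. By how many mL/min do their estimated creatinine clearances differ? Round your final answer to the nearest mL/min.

Patient 1: SCr = 314 / 88.4 = 3.552 mg/dL
Patient 1: CrCl = (140 − 84) × 94.5 / (72 × 3.552) = 5292.0 / 255.74 ≈ 20.7 mL/min
Patient 2: SCr = 260 / 88.4 = 2.941 mg/dL
Patient 2: CrCl = (140 − 61) × 93.3 / (72 × 2.941) × 0.85 = 7370.7 / 211.75 × 0.85 ≈ 29.6 mL/min
|20.7 − 29.6| = 8.9 mL/min

9 mL/min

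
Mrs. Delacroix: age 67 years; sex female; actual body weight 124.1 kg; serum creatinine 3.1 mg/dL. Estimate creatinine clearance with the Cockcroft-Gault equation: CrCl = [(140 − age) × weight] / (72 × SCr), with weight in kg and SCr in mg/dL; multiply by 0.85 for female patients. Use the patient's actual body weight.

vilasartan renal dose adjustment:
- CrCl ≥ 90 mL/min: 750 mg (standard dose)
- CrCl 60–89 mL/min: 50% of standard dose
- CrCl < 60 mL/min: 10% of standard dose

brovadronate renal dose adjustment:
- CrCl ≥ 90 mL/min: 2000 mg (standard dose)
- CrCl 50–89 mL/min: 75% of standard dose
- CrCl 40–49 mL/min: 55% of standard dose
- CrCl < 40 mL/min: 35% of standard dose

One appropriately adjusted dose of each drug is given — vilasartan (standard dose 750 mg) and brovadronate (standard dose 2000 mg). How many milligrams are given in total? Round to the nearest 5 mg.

775 mg

CrCl = (140 − 67) × 124.1 / (72 × 3.1) × 0.85 = 9059.3 / 223.20 × 0.85 ≈ 34.5 mL/min
CrCl ≈ 35 mL/min.
vilasartan: < 60 mL/min → 10% of 750 mg = 75 mg.
brovadronate: < 40 mL/min → 35% of 2000 mg = 700 mg.
Total = 75 + 700 = 775 mg.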